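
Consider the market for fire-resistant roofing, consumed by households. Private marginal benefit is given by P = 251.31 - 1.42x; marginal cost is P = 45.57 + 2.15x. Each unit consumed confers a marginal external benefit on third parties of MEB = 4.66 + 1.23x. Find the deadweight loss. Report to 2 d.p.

Market equilibrium (private): 45.57 + 2.15x = 251.31 - 1.42x → x_m = 57.6303.
Social marginal benefit = demand + MEB = 255.97 - 0.19x.
Set SMB = MC: 255.97 - 0.19x = 45.57 + 2.15x → x* = 89.9145.
The loss is the area between SMB and MC from x* to x_m; with linear curves that's a triangle of height MEB(x_m).
DWL = ½ × 32.2842 × 75.5452 = 1219.4582.

DWL = 1219.46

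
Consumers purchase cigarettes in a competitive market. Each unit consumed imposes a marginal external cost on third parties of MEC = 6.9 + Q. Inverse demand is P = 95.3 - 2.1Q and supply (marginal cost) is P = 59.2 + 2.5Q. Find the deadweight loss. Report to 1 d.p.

Market equilibrium (private): 59.2 + 2.5Q = 95.3 - 2.1Q → Q_m = 7.8478.
Social marginal benefit = demand − MEC = 88.4 - 3.1Q.
Set SMB = MC: 88.4 - 3.1Q = 59.2 + 2.5Q → Q* = 5.2143.
The loss is the area between SMB and MC from Q* to Q_m; with linear curves that's a triangle of height MEC(Q_m).
DWL = ½ × 2.6335 × 14.7478 = 19.4192.

DWL = 19.4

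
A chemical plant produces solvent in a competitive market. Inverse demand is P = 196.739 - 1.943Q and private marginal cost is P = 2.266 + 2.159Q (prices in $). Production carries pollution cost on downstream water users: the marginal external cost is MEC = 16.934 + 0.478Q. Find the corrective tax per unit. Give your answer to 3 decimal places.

Social marginal cost = private MC + MEC = 19.200 + 2.637Q.
Set SMC = demand: 19.200 + 2.637Q = 196.739 - 1.943Q → Q* = 38.7640.
The Pigouvian tax equals MEC at Q*: 16.934 + 0.478×38.7640 = 35.4632.

tax = $35.463 per unit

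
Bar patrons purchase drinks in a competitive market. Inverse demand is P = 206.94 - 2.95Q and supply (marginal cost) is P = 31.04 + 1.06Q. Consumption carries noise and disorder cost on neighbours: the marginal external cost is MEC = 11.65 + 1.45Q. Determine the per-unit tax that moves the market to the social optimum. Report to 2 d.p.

tax = 55.27 per unit

Social marginal benefit = demand − MEC = 195.29 - 4.40Q.
Set SMB = MC: 195.29 - 4.40Q = 31.04 + 1.06Q → Q* = 30.0824.
The Pigouvian tax equals MEC at Q*: 11.65 + 1.45×30.0824 = 55.2695.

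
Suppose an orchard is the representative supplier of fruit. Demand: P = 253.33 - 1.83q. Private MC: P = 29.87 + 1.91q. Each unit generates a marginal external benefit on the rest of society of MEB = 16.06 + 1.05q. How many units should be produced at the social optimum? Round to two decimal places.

Social marginal cost = private MC − MEB = 13.81 + 0.86q.
Set SMC = demand: 13.81 + 0.86q = 253.33 - 1.83q → q* = 89.0409.

q* = 89.04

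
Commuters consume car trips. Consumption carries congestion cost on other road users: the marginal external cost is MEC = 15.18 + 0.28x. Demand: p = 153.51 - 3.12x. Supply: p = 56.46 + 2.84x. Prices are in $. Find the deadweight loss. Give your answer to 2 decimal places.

DWL = $31.22

Market equilibrium (private): 56.46 + 2.84x = 153.51 - 3.12x → x_m = 16.2836.
Social marginal benefit = demand − MEC = 138.33 - 3.40x.
Set SMB = MC: 138.33 - 3.40x = 56.46 + 2.84x → x* = 13.1202.
Height of the DWL triangle at x_m is MC(x_m) − SMB(x_m) = MEC(x_m) = 19.7394.
DWL = ½ × 3.1634 × 19.7394 = 31.2218.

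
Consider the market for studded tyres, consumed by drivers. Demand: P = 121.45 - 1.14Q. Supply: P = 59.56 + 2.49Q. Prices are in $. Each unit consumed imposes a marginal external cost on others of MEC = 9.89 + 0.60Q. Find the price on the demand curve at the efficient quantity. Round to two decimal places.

P = $107.44

Social marginal benefit = demand − MEC = 111.56 - 1.74Q.
Set SMB = MC: 111.56 - 1.74Q = 59.56 + 2.49Q → Q* = 12.2931.
Consumer price on the demand curve at Q*: 121.45 − 1.14×12.2931 = 107.4359.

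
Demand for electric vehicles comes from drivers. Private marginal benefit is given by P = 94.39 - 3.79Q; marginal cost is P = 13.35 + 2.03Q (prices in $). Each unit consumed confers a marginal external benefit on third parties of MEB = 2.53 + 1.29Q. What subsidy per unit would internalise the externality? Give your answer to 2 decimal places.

Social marginal benefit = demand + MEB = 96.92 - 2.50Q.
Set SMB = MC: 96.92 - 2.50Q = 13.35 + 2.03Q → Q* = 18.4481.
The Pigouvian subsidy equals MEB at Q*: 2.53 + 1.29×18.4481 = 26.3280.

subsidy = $26.33 per unit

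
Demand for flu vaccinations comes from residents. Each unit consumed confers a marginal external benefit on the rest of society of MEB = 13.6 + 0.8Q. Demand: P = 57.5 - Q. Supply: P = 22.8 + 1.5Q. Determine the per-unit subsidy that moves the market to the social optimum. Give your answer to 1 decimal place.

subsidy = 36.3 per unit

Social marginal benefit = demand + MEB = 71.1 - 0.2Q.
Set SMB = MC: 71.1 - 0.2Q = 22.8 + 1.5Q → Q* = 28.4118.
The Pigouvian subsidy equals MEB at Q*: 13.6 + 0.8×28.4118 = 36.3294.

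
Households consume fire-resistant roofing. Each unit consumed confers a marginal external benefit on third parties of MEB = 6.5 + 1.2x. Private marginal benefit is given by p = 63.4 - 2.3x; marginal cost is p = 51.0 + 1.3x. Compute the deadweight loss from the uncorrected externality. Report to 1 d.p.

Market equilibrium (private): 51.0 + 1.3x = 63.4 - 2.3x → x_m = 3.4444.
Social marginal benefit = demand + MEB = 69.9 - 1.1x.
Set SMB = MC: 69.9 - 1.1x = 51.0 + 1.3x → x* = 7.8750.
Height of the DWL triangle at x_m is SMB(x_m) − MC(x_m) = MEB(x_m) = 10.6333.
DWL = ½ × 4.4306 × 10.6333 = 23.5559.

DWL = 23.6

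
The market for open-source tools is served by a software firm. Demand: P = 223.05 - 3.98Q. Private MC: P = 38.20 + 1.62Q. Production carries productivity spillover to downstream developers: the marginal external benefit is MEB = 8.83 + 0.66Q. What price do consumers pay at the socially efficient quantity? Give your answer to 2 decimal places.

P = 67.01

Social marginal cost = private MC − MEB = 29.37 + 0.96Q.
Set SMC = demand: 29.37 + 0.96Q = 223.05 - 3.98Q → Q* = 39.2065.
Consumer price on the demand curve at Q*: 223.05 − 3.98×39.2065 = 67.0081.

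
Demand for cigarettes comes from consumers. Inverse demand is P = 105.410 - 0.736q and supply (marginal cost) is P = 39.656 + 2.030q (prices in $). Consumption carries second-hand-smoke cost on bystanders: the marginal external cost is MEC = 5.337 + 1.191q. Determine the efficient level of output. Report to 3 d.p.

Social marginal benefit = demand − MEC = 100.073 - 1.927q.
Set SMB = MC: 100.073 - 1.927q = 39.656 + 2.030q → q* = 15.2684.

q* = 15.268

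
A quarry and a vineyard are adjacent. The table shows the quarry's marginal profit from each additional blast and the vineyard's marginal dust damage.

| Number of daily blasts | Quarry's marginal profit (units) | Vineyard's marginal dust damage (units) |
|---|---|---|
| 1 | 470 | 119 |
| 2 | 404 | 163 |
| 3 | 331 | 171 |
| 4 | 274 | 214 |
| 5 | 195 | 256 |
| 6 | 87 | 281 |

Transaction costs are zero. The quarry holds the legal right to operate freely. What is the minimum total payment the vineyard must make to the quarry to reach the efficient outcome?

282

Left alone the quarry would choose level 6 (marginal profit stays positive).
Efficient level: k* = 4 (marginal profit ≥ marginal dust damage through 4).
The vineyard must at least cover the quarry's forgone profit from cutting 6→4: 195 + 87 = 282.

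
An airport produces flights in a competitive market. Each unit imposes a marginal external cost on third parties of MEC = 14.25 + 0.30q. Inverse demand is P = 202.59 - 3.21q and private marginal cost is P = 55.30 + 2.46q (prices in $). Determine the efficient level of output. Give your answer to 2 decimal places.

Social marginal cost = private MC + MEC = 69.55 + 2.76q.
Set SMC = demand: 69.55 + 2.76q = 202.59 - 3.21q → q* = 22.2848.

q* = 22.28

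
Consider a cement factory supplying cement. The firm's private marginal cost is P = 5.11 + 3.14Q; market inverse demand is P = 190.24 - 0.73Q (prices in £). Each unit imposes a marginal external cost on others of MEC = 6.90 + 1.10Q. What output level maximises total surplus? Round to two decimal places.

Social marginal cost = private MC + MEC = 12.01 + 4.24Q.
Set SMC = demand: 12.01 + 4.24Q = 190.24 - 0.73Q → Q* = 35.8612.

Q* = 35.86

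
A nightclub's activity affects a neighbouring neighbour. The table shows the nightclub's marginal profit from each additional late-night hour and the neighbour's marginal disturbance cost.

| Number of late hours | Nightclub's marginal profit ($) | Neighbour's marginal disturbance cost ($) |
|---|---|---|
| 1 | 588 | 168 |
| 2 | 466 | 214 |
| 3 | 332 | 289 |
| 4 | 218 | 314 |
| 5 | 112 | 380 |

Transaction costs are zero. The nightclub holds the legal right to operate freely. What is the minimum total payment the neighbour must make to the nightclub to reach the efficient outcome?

$330

Left alone the nightclub would choose level 5 (marginal profit stays positive).
Efficient level: k* = 3 (marginal profit ≥ marginal disturbance cost through 3).
The neighbour must at least cover the nightclub's forgone profit from cutting 5→3: 218 + 112 = 330.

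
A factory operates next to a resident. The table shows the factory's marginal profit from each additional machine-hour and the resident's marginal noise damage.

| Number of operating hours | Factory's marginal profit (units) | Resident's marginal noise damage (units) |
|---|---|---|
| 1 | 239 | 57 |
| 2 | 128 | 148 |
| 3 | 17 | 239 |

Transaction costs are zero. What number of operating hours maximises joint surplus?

Bargaining reaches the level where marginal profit last exceeds marginal noise damage.
That holds through level 1 (239 ≥ 57) but not at 2 (128 < 148).

1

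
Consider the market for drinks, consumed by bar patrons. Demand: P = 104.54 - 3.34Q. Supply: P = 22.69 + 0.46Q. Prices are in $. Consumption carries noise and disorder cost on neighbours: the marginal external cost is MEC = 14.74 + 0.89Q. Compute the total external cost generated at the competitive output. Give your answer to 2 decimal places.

Market equilibrium (private): 22.69 + 0.46Q = 104.54 - 3.34Q → Q_m = 21.5395.
Total external cost = ∫₀^{Q_m} (14.74 + 0.89Q) dQ = 14.74×21.5395 + ½×0.89×21.5395² = 523.9500.

$523.95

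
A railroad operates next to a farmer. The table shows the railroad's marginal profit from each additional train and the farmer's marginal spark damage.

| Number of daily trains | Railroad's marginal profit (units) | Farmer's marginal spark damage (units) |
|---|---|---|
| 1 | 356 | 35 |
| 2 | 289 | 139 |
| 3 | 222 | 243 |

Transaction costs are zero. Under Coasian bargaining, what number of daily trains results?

Bargaining reaches the level where marginal profit last exceeds marginal spark damage.
That holds through level 2 (289 ≥ 139) but not at 3 (222 < 243).

2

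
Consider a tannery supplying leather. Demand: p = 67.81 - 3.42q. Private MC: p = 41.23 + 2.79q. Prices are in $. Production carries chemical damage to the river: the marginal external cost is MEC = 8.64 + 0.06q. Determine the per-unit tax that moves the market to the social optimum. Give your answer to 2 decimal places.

Social marginal cost = private MC + MEC = 49.87 + 2.85q.
Set SMC = demand: 49.87 + 2.85q = 67.81 - 3.42q → q* = 2.8612.
The Pigouvian tax equals MEC at q*: 8.64 + 0.06×2.8612 = 8.8117.

tax = $8.81 per unit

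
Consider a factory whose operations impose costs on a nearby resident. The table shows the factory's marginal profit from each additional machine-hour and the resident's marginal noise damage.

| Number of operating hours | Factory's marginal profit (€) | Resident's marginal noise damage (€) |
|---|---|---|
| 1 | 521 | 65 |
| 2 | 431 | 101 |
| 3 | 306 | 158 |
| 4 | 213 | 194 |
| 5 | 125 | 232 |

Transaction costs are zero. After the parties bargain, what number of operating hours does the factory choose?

Bargaining reaches the level where marginal profit last exceeds marginal noise damage.
That holds through level 4 (213 ≥ 194) but not at 5 (125 < 232).

4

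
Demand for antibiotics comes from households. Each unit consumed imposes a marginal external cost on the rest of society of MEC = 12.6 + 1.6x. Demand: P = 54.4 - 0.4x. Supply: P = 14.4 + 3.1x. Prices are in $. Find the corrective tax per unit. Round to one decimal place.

tax = $21.2 per unit

Social marginal benefit = demand − MEC = 41.8 - 2.0x.
Set SMB = MC: 41.8 - 2.0x = 14.4 + 3.1x → x* = 5.3725.
The Pigouvian tax equals MEC at x*: 12.6 + 1.6×5.3725 = 21.1960.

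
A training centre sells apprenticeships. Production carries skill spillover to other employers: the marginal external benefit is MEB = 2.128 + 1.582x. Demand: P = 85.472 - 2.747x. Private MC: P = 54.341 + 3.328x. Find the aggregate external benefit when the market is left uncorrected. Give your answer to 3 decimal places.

31.676

Market equilibrium (private): 54.341 + 3.328x = 85.472 - 2.747x → x_m = 5.1244.
Total external benefit = ∫₀^{x_m} (2.128 + 1.582x) dx = 2.128×5.1244 + ½×1.582×5.1244² = 31.6760.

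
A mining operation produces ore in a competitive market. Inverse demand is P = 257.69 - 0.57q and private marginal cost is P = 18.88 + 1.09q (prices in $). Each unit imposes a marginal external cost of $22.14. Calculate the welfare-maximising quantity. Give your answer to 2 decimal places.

Social marginal cost = private MC + MEC = 41.02 + 1.09q.
Set SMC = demand: 41.02 + 1.09q = 257.69 - 0.57q → q* = 130.5241.

q* = 130.52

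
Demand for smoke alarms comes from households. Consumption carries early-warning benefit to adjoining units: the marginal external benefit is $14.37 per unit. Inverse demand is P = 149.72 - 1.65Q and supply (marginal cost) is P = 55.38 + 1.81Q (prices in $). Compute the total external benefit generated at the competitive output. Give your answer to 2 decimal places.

Market equilibrium (private): 55.38 + 1.81Q = 149.72 - 1.65Q → Q_m = 27.2659.
Total external benefit = MEB × Q_m = 14.37 × 27.2659 = 391.8110.

$391.81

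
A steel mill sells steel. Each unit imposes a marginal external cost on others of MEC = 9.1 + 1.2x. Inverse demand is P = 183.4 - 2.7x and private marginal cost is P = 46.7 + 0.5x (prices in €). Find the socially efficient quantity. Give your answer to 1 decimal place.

x* = 29.0

Social marginal cost = private MC + MEC = 55.8 + 1.7x.
Set SMC = demand: 55.8 + 1.7x = 183.4 - 2.7x → x* = 29.0000.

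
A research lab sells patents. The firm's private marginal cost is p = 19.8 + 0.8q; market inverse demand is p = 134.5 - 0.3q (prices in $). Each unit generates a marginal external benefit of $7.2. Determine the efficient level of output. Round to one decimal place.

q* = 110.8

Social marginal cost = private MC − MEB = 12.6 + 0.8q.
Set SMC = demand: 12.6 + 0.8q = 134.5 - 0.3q → q* = 110.8182.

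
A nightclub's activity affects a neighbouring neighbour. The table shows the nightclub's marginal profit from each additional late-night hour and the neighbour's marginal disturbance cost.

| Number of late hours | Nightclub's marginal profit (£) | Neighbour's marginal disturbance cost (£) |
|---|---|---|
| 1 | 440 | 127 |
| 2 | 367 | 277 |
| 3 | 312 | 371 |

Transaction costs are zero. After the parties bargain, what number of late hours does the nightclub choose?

2

Bargaining reaches the level where marginal profit last exceeds marginal disturbance cost.
That holds through level 2 (367 ≥ 277) but not at 3 (312 < 371).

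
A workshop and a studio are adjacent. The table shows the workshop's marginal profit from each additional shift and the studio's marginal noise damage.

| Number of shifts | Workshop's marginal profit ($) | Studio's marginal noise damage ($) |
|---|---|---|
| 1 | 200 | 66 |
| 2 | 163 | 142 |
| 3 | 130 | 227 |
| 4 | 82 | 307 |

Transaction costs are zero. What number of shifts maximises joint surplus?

2

Bargaining reaches the level where marginal profit last exceeds marginal noise damage.
That holds through level 2 (163 ≥ 142) but not at 3 (130 < 227).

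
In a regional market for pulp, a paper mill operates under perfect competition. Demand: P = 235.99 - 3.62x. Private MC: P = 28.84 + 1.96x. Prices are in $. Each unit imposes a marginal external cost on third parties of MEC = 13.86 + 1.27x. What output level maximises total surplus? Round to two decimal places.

x* = 28.22

Social marginal cost = private MC + MEC = 42.70 + 3.23x.
Set SMC = demand: 42.70 + 3.23x = 235.99 - 3.62x → x* = 28.2175.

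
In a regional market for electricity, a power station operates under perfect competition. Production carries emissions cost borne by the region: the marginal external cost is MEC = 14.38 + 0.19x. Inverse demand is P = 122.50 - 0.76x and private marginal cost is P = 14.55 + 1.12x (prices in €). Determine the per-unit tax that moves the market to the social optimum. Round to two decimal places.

tax = €22.97 per unit

Social marginal cost = private MC + MEC = 28.93 + 1.31x.
Set SMC = demand: 28.93 + 1.31x = 122.50 - 0.76x → x* = 45.2029.
The Pigouvian tax equals MEC at x*: 14.38 + 0.19×45.2029 = 22.9686.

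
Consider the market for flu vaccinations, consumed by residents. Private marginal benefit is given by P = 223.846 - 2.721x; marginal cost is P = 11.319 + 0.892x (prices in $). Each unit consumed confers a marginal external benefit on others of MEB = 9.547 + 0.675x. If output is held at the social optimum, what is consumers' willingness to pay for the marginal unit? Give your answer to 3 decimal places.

P = $18.174

Social marginal benefit = demand + MEB = 233.393 - 2.046x.
Set SMB = MC: 233.393 - 2.046x = 11.319 + 0.892x → x* = 75.5868.
Consumer price on the demand curve at x*: 223.846 − 2.721×75.5868 = 18.1743.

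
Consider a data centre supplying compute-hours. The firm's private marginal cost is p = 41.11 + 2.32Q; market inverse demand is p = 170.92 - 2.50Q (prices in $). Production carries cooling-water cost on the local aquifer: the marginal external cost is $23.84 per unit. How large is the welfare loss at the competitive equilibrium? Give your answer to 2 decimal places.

DWL = $58.96

Market equilibrium (private): 41.11 + 2.32Q = 170.92 - 2.50Q → Q_m = 26.9315.
Social marginal cost = private MC + MEC = 64.95 + 2.32Q.
Set SMC = demand: 64.95 + 2.32Q = 170.92 - 2.50Q → Q* = 21.9855.
The welfare-loss triangle has base |Q_m − Q*| and height MEC(Q_m) (the vertical gap between SMC and demand is zero at Q* and MEC at Q_m).
DWL = ½ × 4.9460 × 23.8400 = 58.9563.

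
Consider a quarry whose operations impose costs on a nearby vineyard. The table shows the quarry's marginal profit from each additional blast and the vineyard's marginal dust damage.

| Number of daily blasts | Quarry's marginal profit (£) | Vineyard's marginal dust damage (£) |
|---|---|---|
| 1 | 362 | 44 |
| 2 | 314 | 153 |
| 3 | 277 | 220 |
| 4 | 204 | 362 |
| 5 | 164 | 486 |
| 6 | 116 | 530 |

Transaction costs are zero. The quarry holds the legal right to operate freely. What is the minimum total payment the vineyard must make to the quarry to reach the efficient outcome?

Left alone the quarry would choose level 6 (marginal profit stays positive).
Efficient level: k* = 3 (marginal profit ≥ marginal dust damage through 3).
The vineyard must at least cover the quarry's forgone profit from cutting 6→3: 204 + 164 + 116 = 484.

£484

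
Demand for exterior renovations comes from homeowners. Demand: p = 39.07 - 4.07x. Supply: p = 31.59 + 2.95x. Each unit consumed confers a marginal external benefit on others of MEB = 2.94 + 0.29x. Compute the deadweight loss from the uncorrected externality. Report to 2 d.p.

Market equilibrium (private): 31.59 + 2.95x = 39.07 - 4.07x → x_m = 1.0655.
Social marginal benefit = demand + MEB = 42.01 - 3.78x.
Set SMB = MC: 42.01 - 3.78x = 31.59 + 2.95x → x* = 1.5483.
Height of the DWL triangle at x_m is SMB(x_m) − MC(x_m) = MEB(x_m) = 3.2490.
DWL = ½ × 0.4828 × 3.2490 = 0.7843.

DWL = 0.78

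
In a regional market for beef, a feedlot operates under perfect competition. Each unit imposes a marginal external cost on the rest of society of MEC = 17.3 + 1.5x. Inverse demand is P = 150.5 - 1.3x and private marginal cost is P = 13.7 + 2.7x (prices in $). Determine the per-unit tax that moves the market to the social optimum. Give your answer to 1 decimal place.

Social marginal cost = private MC + MEC = 31.0 + 4.2x.
Set SMC = demand: 31.0 + 4.2x = 150.5 - 1.3x → x* = 21.7273.
The Pigouvian tax equals MEC at x*: 17.3 + 1.5×21.7273 = 49.8910.

tax = $49.9 per unit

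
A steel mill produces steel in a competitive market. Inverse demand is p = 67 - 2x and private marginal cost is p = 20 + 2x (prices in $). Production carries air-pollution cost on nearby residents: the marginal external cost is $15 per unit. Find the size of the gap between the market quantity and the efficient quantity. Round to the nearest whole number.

4 units

Market equilibrium (private): 20 + 2x = 67 - 2x → x_m = 11.7500.
Social marginal cost = private MC + MEC = 35 + 2x.
Set SMC = demand: 35 + 2x = 67 - 2x → x* = 8.0000.
Gap = |11.7500 − 8.0000| = 3.7500.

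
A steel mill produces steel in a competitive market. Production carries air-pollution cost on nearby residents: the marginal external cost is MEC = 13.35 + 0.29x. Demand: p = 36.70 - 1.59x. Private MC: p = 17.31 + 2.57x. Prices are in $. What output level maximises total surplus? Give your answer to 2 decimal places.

Social marginal cost = private MC + MEC = 30.66 + 2.86x.
Set SMC = demand: 30.66 + 2.86x = 36.70 - 1.59x → x* = 1.3573.

x* = 1.36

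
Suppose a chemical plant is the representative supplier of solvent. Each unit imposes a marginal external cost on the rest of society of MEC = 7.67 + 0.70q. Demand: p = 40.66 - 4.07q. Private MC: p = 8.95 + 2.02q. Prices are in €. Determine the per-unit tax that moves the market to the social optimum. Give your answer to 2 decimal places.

tax = €10.15 per unit

Social marginal cost = private MC + MEC = 16.62 + 2.72q.
Set SMC = demand: 16.62 + 2.72q = 40.66 - 4.07q → q* = 3.5405.
The Pigouvian tax equals MEC at q*: 7.67 + 0.70×3.5405 = 10.1484.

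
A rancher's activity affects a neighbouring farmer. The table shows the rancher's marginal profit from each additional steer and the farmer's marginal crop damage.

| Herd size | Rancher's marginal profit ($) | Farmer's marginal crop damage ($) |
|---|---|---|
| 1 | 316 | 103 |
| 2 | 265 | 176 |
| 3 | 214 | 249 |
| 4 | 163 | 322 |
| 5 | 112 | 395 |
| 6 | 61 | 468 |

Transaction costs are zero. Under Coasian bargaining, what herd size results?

2

Bargaining reaches the level where marginal profit last exceeds marginal crop damage.
That holds through level 2 (265 ≥ 176) but not at 3 (214 < 249).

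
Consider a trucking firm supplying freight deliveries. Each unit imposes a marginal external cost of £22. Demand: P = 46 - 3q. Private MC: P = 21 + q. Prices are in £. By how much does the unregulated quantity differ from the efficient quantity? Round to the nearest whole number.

6 units

Market equilibrium (private): 21 + q = 46 - 3q → q_m = 6.2500.
Social marginal cost = private MC + MEC = 43 + q.
Set SMC = demand: 43 + q = 46 - 3q → q* = 0.7500.
Gap = |6.2500 − 0.7500| = 5.5000.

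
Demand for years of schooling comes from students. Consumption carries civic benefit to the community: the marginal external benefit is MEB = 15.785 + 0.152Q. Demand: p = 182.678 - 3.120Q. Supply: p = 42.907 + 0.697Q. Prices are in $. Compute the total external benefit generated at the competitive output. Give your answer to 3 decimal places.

Market equilibrium (private): 42.907 + 0.697Q = 182.678 - 3.120Q → Q_m = 36.6180.
Total external benefit = ∫₀^{Q_m} (15.785 + 0.152Q) dQ = 15.785×36.6180 + ½×0.152×36.6180² = 679.9219.

$679.922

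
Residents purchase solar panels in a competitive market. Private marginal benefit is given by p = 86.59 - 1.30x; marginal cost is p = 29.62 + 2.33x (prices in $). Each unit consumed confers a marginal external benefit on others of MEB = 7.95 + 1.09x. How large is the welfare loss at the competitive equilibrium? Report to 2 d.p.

Market equilibrium (private): 29.62 + 2.33x = 86.59 - 1.30x → x_m = 15.6942.
Social marginal benefit = demand + MEB = 94.54 - 0.21x.
Set SMB = MC: 94.54 - 0.21x = 29.62 + 2.33x → x* = 25.5591.
The loss is the area between SMB and MC from x* to x_m; with linear curves that's a triangle of height MEB(x_m).
DWL = ½ × 9.8649 × 25.0567 = 123.5909.

DWL = $123.59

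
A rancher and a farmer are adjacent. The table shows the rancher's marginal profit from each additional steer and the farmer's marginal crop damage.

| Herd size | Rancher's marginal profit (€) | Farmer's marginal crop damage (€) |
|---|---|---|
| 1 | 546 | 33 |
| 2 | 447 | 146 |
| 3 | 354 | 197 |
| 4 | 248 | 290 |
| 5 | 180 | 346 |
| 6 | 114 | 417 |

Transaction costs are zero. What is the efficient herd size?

Bargaining reaches the level where marginal profit last exceeds marginal crop damage.
That holds through level 3 (354 ≥ 197) but not at 4 (248 < 290).

3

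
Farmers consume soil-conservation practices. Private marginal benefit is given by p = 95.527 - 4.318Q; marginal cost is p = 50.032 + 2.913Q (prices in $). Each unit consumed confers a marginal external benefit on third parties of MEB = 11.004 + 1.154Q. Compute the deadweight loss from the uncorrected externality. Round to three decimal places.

Market equilibrium (private): 50.032 + 2.913Q = 95.527 - 4.318Q → Q_m = 6.2917.
Social marginal benefit = demand + MEB = 106.531 - 3.164Q.
Set SMB = MC: 106.531 - 3.164Q = 50.032 + 2.913Q → Q* = 9.2972.
Between Q* and Q_m the wedge SMB − MC runs linearly from 0 to MEB(Q_m), so the loss is a triangle.
DWL = ½ × 3.0055 × 18.2646 = 27.4471.

DWL = $27.447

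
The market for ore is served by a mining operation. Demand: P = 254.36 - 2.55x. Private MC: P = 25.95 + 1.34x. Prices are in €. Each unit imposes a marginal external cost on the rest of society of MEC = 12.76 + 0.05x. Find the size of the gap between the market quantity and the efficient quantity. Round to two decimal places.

3.98 units

Market equilibrium (private): 25.95 + 1.34x = 254.36 - 2.55x → x_m = 58.7172.
Social marginal cost = private MC + MEC = 38.71 + 1.39x.
Set SMC = demand: 38.71 + 1.39x = 254.36 - 2.55x → x* = 54.7335.
Gap = |58.7172 − 54.7335| = 3.9837.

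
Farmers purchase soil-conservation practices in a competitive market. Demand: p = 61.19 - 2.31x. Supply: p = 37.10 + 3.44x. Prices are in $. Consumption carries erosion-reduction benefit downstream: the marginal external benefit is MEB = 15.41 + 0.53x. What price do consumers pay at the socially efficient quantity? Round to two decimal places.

P = $43.71

Social marginal benefit = demand + MEB = 76.60 - 1.78x.
Set SMB = MC: 76.60 - 1.78x = 37.10 + 3.44x → x* = 7.5670.
Consumer price on the demand curve at x*: 61.19 − 2.31×7.5670 = 43.7102.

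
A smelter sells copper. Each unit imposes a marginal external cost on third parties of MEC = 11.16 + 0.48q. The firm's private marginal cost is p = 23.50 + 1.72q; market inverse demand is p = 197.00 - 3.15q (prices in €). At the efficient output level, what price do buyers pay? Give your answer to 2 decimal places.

Social marginal cost = private MC + MEC = 34.66 + 2.20q.
Set SMC = demand: 34.66 + 2.20q = 197.00 - 3.15q → q* = 30.3439.
Consumer price on the demand curve at q*: 197.00 − 3.15×30.3439 = 101.4167.

P = €101.42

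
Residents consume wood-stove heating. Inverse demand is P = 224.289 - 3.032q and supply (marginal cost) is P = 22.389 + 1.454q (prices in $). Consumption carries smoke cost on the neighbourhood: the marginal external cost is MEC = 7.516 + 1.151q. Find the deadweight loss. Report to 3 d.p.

Market equilibrium (private): 22.389 + 1.454q = 224.289 - 3.032q → q_m = 45.0067.
Social marginal benefit = demand − MEC = 216.773 - 4.183q.
Set SMB = MC: 216.773 - 4.183q = 22.389 + 1.454q → q* = 34.4836.
Height of the DWL triangle at q_m is MC(q_m) − SMB(q_m) = MEC(q_m) = 59.3187.
DWL = ½ × 10.5231 × 59.3187 = 312.1083.

DWL = $312.108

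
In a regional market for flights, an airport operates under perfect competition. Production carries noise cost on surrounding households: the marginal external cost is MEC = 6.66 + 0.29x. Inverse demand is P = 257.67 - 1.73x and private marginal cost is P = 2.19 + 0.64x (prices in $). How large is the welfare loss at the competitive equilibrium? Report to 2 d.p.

DWL = $270.30

Market equilibrium (private): 2.19 + 0.64x = 257.67 - 1.73x → x_m = 107.7975.
Social marginal cost = private MC + MEC = 8.85 + 0.93x.
Set SMC = demand: 8.85 + 0.93x = 257.67 - 1.73x → x* = 93.5414.
Height of the DWL triangle at x_m is SMC(x_m) − demand(x_m) = MEC(x_m) = 37.9213.
DWL = ½ × 14.2561 × 37.9213 = 270.3049.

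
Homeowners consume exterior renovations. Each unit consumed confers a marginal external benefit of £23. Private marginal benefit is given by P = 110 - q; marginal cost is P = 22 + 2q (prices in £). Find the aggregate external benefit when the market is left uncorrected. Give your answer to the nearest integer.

£675

Market equilibrium (private): 22 + 2q = 110 - q → q_m = 29.3333.
Total external benefit = MEB × q_m = 23 × 29.3333 = 674.6659.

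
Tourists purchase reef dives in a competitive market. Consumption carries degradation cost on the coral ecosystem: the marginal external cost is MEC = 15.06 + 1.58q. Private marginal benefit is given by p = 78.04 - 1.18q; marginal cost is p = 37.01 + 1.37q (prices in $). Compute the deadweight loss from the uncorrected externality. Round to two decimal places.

DWL = $198.41

Market equilibrium (private): 37.01 + 1.37q = 78.04 - 1.18q → q_m = 16.0902.
Social marginal benefit = demand − MEC = 62.98 - 2.76q.
Set SMB = MC: 62.98 - 2.76q = 37.01 + 1.37q → q* = 6.2881.
Height of the DWL triangle at q_m is MC(q_m) − SMB(q_m) = MEC(q_m) = 40.4825.
DWL = ½ × 9.8021 × 40.4825 = 198.4068.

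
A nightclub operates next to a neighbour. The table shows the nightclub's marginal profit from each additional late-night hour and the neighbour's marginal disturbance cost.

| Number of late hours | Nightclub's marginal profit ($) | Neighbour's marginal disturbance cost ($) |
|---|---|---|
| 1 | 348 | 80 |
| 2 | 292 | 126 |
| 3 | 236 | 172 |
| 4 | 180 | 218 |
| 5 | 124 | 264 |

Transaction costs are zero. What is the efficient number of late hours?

Bargaining reaches the level where marginal profit last exceeds marginal disturbance cost.
That holds through level 3 (236 ≥ 172) but not at 4 (180 < 218).

3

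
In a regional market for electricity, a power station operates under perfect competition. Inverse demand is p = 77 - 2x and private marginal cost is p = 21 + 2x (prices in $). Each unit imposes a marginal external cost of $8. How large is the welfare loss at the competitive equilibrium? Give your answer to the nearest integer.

DWL = $8

Market equilibrium (private): 21 + 2x = 77 - 2x → x_m = 14.0000.
Social marginal cost = private MC + MEC = 29 + 2x.
Set SMC = demand: 29 + 2x = 77 - 2x → x* = 12.0000.
The welfare-loss triangle has base |x_m − x*| and height MEC(x_m) (the vertical gap between SMC and demand is zero at x* and MEC at x_m).
DWL = ½ × 2.0000 × 8.0000 = 8.0000.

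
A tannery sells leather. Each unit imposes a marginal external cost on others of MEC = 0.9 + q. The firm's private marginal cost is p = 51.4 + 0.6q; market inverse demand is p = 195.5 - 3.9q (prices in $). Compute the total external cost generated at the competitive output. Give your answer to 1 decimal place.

Market equilibrium (private): 51.4 + 0.6q = 195.5 - 3.9q → q_m = 32.0222.
Total external cost = ∫₀^{q_m} (0.9 + 1.0q) dq = 0.9×32.0222 + ½×1.0×32.0222² = 541.5306.

$541.5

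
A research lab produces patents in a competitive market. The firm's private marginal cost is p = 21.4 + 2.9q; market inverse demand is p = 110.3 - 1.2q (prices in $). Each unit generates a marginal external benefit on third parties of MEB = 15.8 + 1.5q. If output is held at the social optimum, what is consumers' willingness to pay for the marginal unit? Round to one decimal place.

P = $62.0

Social marginal cost = private MC − MEB = 5.6 + 1.4q.
Set SMC = demand: 5.6 + 1.4q = 110.3 - 1.2q → q* = 40.2692.
Consumer price on the demand curve at q*: 110.3 − 1.2×40.2692 = 61.9770.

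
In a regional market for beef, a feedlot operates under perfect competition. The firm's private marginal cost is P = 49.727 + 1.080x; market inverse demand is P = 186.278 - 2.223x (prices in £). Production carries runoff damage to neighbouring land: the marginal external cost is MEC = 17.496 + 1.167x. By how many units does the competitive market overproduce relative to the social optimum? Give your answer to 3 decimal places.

14.707 units

Market equilibrium (private): 49.727 + 1.080x = 186.278 - 2.223x → x_m = 41.3415.
Social marginal cost = private MC + MEC = 67.223 + 2.247x.
Set SMC = demand: 67.223 + 2.247x = 186.278 - 2.223x → x* = 26.6342.
Gap = |41.3415 − 26.6342| = 14.7073.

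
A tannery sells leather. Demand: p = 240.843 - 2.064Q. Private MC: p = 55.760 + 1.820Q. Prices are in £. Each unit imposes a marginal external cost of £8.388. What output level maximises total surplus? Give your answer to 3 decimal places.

Q* = 45.493

Social marginal cost = private MC + MEC = 64.148 + 1.820Q.
Set SMC = demand: 64.148 + 1.820Q = 240.843 - 2.064Q → Q* = 45.4930.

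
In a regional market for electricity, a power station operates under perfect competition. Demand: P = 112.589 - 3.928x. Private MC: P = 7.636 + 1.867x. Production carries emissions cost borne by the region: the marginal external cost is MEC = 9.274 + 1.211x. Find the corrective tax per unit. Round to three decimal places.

Social marginal cost = private MC + MEC = 16.910 + 3.078x.
Set SMC = demand: 16.910 + 3.078x = 112.589 - 3.928x → x* = 13.6567.
The Pigouvian tax equals MEC at x*: 9.274 + 1.211×13.6567 = 25.8123.

tax = 25.812 per unit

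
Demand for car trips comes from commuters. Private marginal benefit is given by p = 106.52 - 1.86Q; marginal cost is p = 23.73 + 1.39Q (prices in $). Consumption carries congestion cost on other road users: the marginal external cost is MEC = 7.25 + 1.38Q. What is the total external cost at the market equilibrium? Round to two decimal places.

Market equilibrium (private): 23.73 + 1.39Q = 106.52 - 1.86Q → Q_m = 25.4738.
Total external cost = ∫₀^{Q_m} (7.25 + 1.38Q) dQ = 7.25×25.4738 + ½×1.38×25.4738² = 632.4360.

$632.44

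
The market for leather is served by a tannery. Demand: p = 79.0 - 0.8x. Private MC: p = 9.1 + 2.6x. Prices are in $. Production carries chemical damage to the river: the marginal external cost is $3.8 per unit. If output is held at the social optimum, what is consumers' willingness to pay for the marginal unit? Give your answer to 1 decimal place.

P = $63.4

Social marginal cost = private MC + MEC = 12.9 + 2.6x.
Set SMC = demand: 12.9 + 2.6x = 79.0 - 0.8x → x* = 19.4412.
Consumer price on the demand curve at x*: 79.0 − 0.8×19.4412 = 63.4470.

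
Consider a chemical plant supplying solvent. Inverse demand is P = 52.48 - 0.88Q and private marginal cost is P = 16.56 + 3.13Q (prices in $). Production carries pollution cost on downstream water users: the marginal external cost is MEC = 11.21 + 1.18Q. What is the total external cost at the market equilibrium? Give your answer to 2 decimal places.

$147.76

Market equilibrium (private): 16.56 + 3.13Q = 52.48 - 0.88Q → Q_m = 8.9576.
Total external cost = ∫₀^{Q_m} (11.21 + 1.18Q) dQ = 11.21×8.9576 + ½×1.18×8.9576² = 147.7555.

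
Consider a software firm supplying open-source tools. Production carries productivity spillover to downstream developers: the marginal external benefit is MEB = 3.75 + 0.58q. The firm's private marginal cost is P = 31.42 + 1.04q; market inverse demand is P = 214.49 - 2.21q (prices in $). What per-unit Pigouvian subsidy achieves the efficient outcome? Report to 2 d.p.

subsidy = $44.33 per unit

Social marginal cost = private MC − MEB = 27.67 + 0.46q.
Set SMC = demand: 27.67 + 0.46q = 214.49 - 2.21q → q* = 69.9700.
The Pigouvian subsidy equals MEB at q*: 3.75 + 0.58×69.9700 = 44.3326.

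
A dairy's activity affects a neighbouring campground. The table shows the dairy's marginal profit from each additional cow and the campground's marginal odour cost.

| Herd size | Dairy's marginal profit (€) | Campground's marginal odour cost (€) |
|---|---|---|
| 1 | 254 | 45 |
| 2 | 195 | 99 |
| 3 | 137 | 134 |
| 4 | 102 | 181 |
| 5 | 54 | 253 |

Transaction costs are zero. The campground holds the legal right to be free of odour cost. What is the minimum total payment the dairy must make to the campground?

Efficient level: marginal profit ≥ marginal odour cost through level 3, so k* = 3.
With the campground holding the right, the dairy must at least compensate total damage at k*: 45 + 99 + 134 = 278.

€278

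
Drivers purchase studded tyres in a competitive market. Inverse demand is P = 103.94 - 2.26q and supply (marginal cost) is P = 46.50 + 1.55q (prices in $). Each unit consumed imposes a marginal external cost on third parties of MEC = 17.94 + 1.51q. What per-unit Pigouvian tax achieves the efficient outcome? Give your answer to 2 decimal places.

tax = $29.15 per unit

Social marginal benefit = demand − MEC = 86.00 - 3.77q.
Set SMB = MC: 86.00 - 3.77q = 46.50 + 1.55q → q* = 7.4248.
The Pigouvian tax equals MEC at q*: 17.94 + 1.51×7.4248 = 29.1514.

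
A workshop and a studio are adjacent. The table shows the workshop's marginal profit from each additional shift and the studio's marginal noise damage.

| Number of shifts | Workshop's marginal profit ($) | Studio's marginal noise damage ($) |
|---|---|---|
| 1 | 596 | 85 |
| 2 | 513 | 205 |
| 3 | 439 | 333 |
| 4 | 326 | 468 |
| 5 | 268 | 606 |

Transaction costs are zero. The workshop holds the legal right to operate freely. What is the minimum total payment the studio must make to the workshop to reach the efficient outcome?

$594

Left alone the workshop would choose level 5 (marginal profit stays positive).
Efficient level: k* = 3 (marginal profit ≥ marginal noise damage through 3).
The studio must at least cover the workshop's forgone profit from cutting 5→3: 326 + 268 = 594.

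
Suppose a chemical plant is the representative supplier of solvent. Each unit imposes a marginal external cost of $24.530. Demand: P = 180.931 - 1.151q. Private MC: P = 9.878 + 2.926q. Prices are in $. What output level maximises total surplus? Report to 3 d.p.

q* = 35.939

Social marginal cost = private MC + MEC = 34.408 + 2.926q.
Set SMC = demand: 34.408 + 2.926q = 180.931 - 1.151q → q* = 35.9389.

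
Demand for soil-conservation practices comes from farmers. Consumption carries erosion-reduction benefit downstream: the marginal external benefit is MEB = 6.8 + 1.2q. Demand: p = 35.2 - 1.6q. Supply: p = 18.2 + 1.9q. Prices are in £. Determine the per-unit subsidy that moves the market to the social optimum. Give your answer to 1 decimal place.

Social marginal benefit = demand + MEB = 42.0 - 0.4q.
Set SMB = MC: 42.0 - 0.4q = 18.2 + 1.9q → q* = 10.3478.
The Pigouvian subsidy equals MEB at q*: 6.8 + 1.2×10.3478 = 19.2174.

subsidy = £19.2 per unit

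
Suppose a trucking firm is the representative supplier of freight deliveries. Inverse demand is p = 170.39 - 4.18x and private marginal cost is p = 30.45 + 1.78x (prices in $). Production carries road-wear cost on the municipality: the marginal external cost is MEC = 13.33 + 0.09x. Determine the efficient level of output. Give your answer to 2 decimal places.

x* = 20.93

Social marginal cost = private MC + MEC = 43.78 + 1.87x.
Set SMC = demand: 43.78 + 1.87x = 170.39 - 4.18x → x* = 20.9273.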